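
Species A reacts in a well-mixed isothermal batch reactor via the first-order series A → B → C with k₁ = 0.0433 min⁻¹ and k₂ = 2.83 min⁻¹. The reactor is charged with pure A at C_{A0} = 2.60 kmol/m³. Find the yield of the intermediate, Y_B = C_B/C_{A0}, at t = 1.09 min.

0.0141

For first-order series with pure A initially, C_B(t) = k₁C_{A0}/(k₂−k₁)·(e^(−k₁t) − e^(−k₂t)).
e^(−k₁t) = e^(−0.0433×1.09) = e^(−0.04720) = 0.9539; e^(−k₂t) = e^(−3.085) = 0.04574.
C_B = 0.0433×2.60/(2.83−0.0433) × (0.9539−0.04574) = 0.04040×0.9082 = 0.03669 kmol/m³.
Y_B = C_B/C_{A0} = 0.03669/2.60 = 0.0141.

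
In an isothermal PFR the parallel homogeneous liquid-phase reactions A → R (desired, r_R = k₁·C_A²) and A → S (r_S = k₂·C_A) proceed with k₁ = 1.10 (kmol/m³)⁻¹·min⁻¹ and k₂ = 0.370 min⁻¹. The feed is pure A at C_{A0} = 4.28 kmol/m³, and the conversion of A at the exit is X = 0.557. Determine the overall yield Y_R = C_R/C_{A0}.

C_A = C_{A0}(1−X) = 1.896 kmol/m³.
Along a PFR/batch, dC_S/dC_A = −r_S/(r_R+r_S) = −k₂/(k₂+k₁·C_A).
Integrating from C_{A0} to C_A: C_S = (0.370/1.10)·ln[(0.370+1.10·4.28)/(0.370+1.10·1.90)] = 0.3364·ln(5.078/2.456) = 0.2444 kmol/m³.
Then C_R = (C_{A0}−C_A) − C_S = 2.384 − 0.2444 = 2.140 kmol/m³.
Y_R = C_R/C_{A0} = 2.140/4.28 = 0.500.

0.500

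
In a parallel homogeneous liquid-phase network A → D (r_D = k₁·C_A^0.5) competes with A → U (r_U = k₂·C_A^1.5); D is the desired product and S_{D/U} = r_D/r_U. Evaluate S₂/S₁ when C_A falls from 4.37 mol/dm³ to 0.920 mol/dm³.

4.75

S_{D/U} = (k₁/k₂)·C_A⁻¹, so S₂/S₁ = (C_{A,2}/C_{A,1})⁻¹.
= 4.37/0.920 = 4.75.
Selectivity toward D rises as C_A falls — low-concentration operation is favoured.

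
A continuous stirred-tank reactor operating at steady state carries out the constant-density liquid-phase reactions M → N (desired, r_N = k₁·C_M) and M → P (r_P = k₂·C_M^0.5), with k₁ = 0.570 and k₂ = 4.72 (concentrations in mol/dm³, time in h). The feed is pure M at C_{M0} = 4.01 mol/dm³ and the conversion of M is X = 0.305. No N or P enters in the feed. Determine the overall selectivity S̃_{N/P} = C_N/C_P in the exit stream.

Exit C_M = C_{M0}(1−X) = 4.01×0.695 = 2.787 mol/dm³.
A CSTR operates uniformly at the exit composition, giving r_N = 1.589 and r_P = 7.880 (each k·C_M^n at C_M = 2.787).
Overall selectivity = C_N/C_P = r_Nτ/(r_Pτ) = r_N/r_P = 0.202.

0.202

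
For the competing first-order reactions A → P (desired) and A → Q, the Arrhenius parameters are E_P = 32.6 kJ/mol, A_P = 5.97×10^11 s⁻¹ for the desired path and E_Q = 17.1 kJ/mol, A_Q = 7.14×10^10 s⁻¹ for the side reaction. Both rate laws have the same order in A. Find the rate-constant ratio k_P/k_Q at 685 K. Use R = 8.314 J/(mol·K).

k_P/k_Q = (A_P/A_Q)·exp[−(E_P−E_Q)/(RT)] = (A_P/A_Q)·exp[(E_Q−E_P)/(RT)].
(E_Q−E_P)/(RT) = (17.1−32.6)×10³/(8.314×685) = -15500/5695 = -2.722.
k_P/k_Q = (5.97×10^11/7.14×10^10)·exp(-2.722) = 8.361 × 0.06577 = 0.550.

0.550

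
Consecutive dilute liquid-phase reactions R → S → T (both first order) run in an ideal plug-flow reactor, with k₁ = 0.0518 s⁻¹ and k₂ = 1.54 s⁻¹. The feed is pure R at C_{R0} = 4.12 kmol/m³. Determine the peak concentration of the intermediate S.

0.123 kmol/m³

Evaluating C_S at τ_opt = ln(k₂/k₁)/(k₂−k₁) gives C_{S,max}/C_{R0} = (k₁/k₂)^[k₂/(k₂−k₁)].
= (0.0518/1.54)^(1.54/(1.54−0.0518)) = (0.03364)^(1.035) = 0.02989.
C_{S,max} = 0.02989×4.12 = 0.123 kmol/m³.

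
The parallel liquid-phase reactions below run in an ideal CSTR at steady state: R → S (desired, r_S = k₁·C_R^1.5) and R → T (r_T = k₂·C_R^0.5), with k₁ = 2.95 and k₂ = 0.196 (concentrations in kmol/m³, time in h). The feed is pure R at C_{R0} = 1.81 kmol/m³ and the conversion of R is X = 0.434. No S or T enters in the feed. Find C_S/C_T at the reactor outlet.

15.4

Exit C_R = C_{R0}(1−X) = 1.81×0.566 = 1.024 kmol/m³.
Rates in a CSTR are evaluated at the outlet concentration: r_S = 2.95×1.024^1.5 = 3.059, r_T = 0.196×1.024^0.5 = 0.1984.
Overall selectivity = C_S/C_T = r_Sτ/(r_Tτ) = r_S/r_T = 15.4.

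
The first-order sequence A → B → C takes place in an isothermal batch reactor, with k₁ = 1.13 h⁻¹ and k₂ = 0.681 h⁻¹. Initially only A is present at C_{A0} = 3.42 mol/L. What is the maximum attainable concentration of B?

Evaluating C_B at t_opt = ln(k₂/k₁)/(k₂−k₁) gives C_{B,max}/C_{A0} = (k₁/k₂)^[k₂/(k₂−k₁)].
= (1.13/0.681)^(0.681/(0.681−1.13)) = (1.659)^(-1.517) = 0.4639.
C_{B,max} = 0.4639×3.42 = 1.59 mol/L.

1.59 mol/L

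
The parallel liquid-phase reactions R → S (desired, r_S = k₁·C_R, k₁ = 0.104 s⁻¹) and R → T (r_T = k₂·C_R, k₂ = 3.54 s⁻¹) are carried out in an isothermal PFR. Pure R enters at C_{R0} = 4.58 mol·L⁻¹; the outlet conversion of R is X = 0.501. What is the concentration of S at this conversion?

C_R = C_{R0}(1−X) = 2.285 mol·L⁻¹.
Both paths are first order in R, so the instantaneous fraction to S is constant: dC_S/d(−C_R) = k₁/(k₁+k₂) = 0.02854.
C_S = 0.02854·(C_{R0}−C_R) = 0.02854×2.295 = 0.0655 mol·L⁻¹.

0.0655 mol·L⁻¹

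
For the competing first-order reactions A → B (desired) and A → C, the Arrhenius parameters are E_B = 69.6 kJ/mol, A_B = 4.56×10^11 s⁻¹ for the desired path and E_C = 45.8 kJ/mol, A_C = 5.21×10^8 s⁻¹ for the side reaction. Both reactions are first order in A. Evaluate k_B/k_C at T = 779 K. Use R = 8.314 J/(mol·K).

22.2

k_B/k_C = (A_B/A_C)·exp[−(E_B−E_C)/(RT)] = (A_B/A_C)·exp[(E_C−E_B)/(RT)].
(E_C−E_B)/(RT) = (45.8−69.6)×10³/(8.314×779) = -23800/6477 = -3.675.
k_B/k_C = (4.56×10^11/5.21×10^8)·exp(-3.675) = 875.2 × 0.02536 = 22.2.
Since E_B > E_C, raising the temperature improves selectivity toward B.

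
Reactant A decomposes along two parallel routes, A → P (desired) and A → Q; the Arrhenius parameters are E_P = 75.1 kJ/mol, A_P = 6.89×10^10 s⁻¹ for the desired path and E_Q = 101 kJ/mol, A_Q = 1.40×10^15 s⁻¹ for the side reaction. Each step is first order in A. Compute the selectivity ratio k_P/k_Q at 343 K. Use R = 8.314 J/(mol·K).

0.433

k_P/k_Q = (A_P/A_Q)·exp[−(E_P−E_Q)/(RT)] = (A_P/A_Q)·exp[(E_Q−E_P)/(RT)].
(E_Q−E_P)/(RT) = (101−75.1)×10³/(8.314×343) = 25900/2852 = 9.082.
k_P/k_Q = (6.89×10^10/1.40×10^15)·exp(9.082) = 4.921×10^-5 × 8798 = 0.433.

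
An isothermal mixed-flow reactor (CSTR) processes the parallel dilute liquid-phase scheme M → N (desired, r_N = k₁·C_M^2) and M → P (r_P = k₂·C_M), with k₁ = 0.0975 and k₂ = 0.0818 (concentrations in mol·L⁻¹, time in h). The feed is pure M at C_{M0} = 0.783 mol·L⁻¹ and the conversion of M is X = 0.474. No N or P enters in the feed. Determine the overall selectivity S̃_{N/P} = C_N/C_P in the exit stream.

0.491

Exit C_M = C_{M0}(1−X) = 0.783×0.526 = 0.4119 mol·L⁻¹.
Rates in a CSTR are evaluated at the outlet concentration: r_N = 0.0975×0.4119^2 = 0.01654, r_P = 0.0818×0.4119 = 0.03369.
Overall selectivity = C_N/C_P = r_Nτ/(r_Pτ) = r_N/r_P = 0.491.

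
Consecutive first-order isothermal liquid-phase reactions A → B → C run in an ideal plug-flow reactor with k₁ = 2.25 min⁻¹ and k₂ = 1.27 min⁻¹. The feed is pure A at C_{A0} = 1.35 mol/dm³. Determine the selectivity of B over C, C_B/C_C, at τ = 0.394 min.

Solving the coupled first-order balances gives C_B(τ) = [k₁/(k₂−k₁)]·C_{A0}·(e^(−k₁τ) − e^(−k₂τ)).
e^(−k₁τ) = e^(−2.25×0.394) = e^(−0.8865) = 0.4121; e^(−k₂τ) = e^(−0.5004) = 0.6063.
C_B = 2.25×1.35/(1.27−2.25) × (0.4121−0.6063) = (-3.099)×(-0.1942) = 0.6019 mol/dm³.
C_A = C_{A0}e^(−k₁τ) = 0.5563 mol/dm³, so C_C = C_{A0}−C_A−C_B = 0.1917 mol/dm³; C_B/C_C = 3.14.

3.14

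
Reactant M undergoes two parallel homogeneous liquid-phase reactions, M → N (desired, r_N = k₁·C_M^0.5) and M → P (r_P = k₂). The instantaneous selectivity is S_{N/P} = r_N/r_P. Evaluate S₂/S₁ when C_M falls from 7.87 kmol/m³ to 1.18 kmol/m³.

0.387

S_{N/P} = (k₁/k₂)·C_M^0.5, so S₂/S₁ = (C_{M,2}/C_{M,1})^0.5.
= (1.18/7.87)^0.5 = (0.1499)^0.5 = 0.387.
Selectivity toward N falls as C_M falls — high-concentration operation is favoured.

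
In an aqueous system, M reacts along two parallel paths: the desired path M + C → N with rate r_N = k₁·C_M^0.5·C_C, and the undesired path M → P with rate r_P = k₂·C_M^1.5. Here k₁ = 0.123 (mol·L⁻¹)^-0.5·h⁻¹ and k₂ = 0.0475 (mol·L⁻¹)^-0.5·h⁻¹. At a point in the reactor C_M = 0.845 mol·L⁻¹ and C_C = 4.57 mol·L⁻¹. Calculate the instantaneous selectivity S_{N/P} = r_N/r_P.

S_{N/P} = r_N/r_P = (k₁·C_M^0.5·C_C)/(k₂·C_M^1.5) = (k₁/k₂)·C_M⁻¹·C_C.
= (0.123×0.8450^0.5×4.570) / (0.0475×0.8450^1.5) = 0.5167/0.03690 = 14.0.
The undesired path is higher order in M, so low C_M (CSTR or dilute feed) favours N.

14.0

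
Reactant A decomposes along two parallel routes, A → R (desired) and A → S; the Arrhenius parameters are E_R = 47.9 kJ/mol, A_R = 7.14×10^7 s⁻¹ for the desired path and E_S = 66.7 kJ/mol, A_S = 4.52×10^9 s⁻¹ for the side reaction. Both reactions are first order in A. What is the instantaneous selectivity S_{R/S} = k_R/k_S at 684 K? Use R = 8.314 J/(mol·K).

With equal orders, S_{R/S} = k_R/k_S = (A_R/A_S)·exp[(E_S−E_R)/(RT)].
(E_S−E_R)/(RT) = (66.7−47.9)×10³/(8.314×684) = 18800/5687 = 3.306.
k_R/k_S = (7.14×10^7/4.52×10^9)·exp(3.306) = 0.01580 × 27.27 = 0.431.

0.431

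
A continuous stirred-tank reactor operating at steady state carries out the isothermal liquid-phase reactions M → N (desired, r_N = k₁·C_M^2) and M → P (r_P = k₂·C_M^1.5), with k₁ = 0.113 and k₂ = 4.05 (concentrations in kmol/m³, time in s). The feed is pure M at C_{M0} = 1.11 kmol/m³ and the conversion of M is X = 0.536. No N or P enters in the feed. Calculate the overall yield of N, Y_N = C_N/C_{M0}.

Exit C_M = C_{M0}(1−X) = 1.11×0.464 = 0.5150 kmol/m³.
A CSTR operates uniformly at the exit composition, giving r_N = 0.02998 and r_P = 1.497 (each k·C_M^n at C_M = 0.5150).
Fraction of consumed M going to N: r_N/(r_N+r_P) = 0.01963.
C_N = 0.01963·C_{M0}·X = 0.01963×1.11×0.536 = 0.0117 kmol/m³; Y_N = C_N/C_{M0} = 0.0105.

0.0105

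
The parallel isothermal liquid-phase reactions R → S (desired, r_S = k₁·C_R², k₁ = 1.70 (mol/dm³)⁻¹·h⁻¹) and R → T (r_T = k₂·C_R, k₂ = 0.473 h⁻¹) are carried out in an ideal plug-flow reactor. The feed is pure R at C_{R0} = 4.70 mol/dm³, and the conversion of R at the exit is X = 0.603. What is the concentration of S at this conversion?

C_R = C_{R0}(1−X) = 1.866 mol/dm³.
Along a PFR/batch, dC_T/dC_R = −r_T/(r_S+r_T) = −k₂/(k₂+k₁·C_R).
Integrating from C_{R0} to C_R: C_T = (0.473/1.70)·ln[(0.473+1.70·4.70)/(0.473+1.70·1.87)] = 0.2782·ln(8.463/3.645) = 0.2344 mol/dm³.
Then C_S = (C_{R0}−C_R) − C_T = 2.834 − 0.2344 = 2.600 mol/dm³.

2.60 mol/dm³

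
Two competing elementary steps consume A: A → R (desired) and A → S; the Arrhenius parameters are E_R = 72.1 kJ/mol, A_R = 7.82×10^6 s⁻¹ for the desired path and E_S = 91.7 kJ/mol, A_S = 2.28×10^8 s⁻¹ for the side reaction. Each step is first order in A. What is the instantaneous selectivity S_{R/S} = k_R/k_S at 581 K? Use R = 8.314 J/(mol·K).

1.98

k_R/k_S = (A_R/A_S)·exp[−(E_R−E_S)/(RT)] = (A_R/A_S)·exp[(E_S−E_R)/(RT)].
(E_S−E_R)/(RT) = (91.7−72.1)×10³/(8.314×581) = 19600/4830 = 4.058.
k_R/k_S = (7.82×10^6/2.28×10^8)·exp(4.058) = 0.03430 × 57.84 = 1.98.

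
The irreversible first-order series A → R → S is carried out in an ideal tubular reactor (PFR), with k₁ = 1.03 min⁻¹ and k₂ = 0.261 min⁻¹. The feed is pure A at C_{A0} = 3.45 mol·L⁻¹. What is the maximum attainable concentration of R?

For a first-order series the maximum intermediate yield is C_{R,max}/C_{A0} = (k₁/k₂)^[k₂/(k₂−k₁)].
= (1.03/0.261)^(0.261/(0.261−1.03)) = (3.946)^(-0.3394) = 0.6276.
C_{R,max} = 0.6276×3.45 = 2.17 mol·L⁻¹.

2.17 mol·L⁻¹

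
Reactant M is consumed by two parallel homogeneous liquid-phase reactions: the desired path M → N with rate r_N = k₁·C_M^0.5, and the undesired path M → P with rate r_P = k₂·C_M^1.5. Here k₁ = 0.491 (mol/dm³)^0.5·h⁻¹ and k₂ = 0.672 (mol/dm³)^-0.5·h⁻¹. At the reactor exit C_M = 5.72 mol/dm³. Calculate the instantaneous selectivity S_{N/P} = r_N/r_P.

0.128

S_{N/P} = r_N/r_P = (k₁·C_M^0.5)/(k₂·C_M^1.5) = (k₁/k₂)·C_M⁻¹.
= (0.491×5.720^0.5) / (0.672×5.720^1.5) = 1.174/9.193 = 0.128.
The undesired path is higher order in M, so low C_M (CSTR or dilute feed) favours N.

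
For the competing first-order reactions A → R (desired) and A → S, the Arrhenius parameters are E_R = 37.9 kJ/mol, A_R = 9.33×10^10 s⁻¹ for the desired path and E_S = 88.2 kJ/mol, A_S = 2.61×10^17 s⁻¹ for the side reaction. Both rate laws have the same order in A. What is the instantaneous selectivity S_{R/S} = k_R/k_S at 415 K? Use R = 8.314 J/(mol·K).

Since both paths have the same order in A, the concentration cancels and S_{R/S} = k_R/k_S = (A_R/A_S)·exp[(E_S−E_R)/(RT)].
(E_S−E_R)/(RT) = (88.2−37.9)×10³/(8.314×415) = 50300/3450 = 14.58.
k_R/k_S = (9.33×10^10/2.61×10^17)·exp(14.58) = 3.575×10^-7 × 2.144×10^6 = 0.767.

0.767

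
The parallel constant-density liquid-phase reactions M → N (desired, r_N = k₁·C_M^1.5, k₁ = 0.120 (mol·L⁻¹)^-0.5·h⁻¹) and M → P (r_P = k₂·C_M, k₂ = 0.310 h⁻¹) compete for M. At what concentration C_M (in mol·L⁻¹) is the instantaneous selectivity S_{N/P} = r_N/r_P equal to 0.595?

S_{N/P} = (k₁/k₂)·C_M^0.5 ⇒ C_M = (S·k₂/k₁)^(2).
= (0.595×0.310/0.120)^(2) = (1.537)^(2) = 2.36 mol·L⁻¹.

2.36 mol·L⁻¹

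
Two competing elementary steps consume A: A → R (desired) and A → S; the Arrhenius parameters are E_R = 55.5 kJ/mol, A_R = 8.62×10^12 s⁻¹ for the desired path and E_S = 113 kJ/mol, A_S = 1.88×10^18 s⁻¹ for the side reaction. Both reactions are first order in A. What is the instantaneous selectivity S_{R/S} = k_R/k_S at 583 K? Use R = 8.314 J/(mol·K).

With equal orders, S_{R/S} = k_R/k_S = (A_R/A_S)·exp[(E_S−E_R)/(RT)].
(E_S−E_R)/(RT) = (113−55.5)×10³/(8.314×583) = 57500/4847 = 11.86.
k_R/k_S = (8.62×10^12/1.88×10^18)·exp(11.86) = 4.585×10^-6 × 1.419×10^5 = 0.651.
Since E_R < E_S, lowering the temperature improves selectivity toward R.

0.651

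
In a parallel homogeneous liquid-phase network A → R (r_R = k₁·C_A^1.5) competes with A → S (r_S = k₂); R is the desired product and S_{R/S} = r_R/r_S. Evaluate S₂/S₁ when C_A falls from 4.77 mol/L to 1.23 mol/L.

S_{R/S} = (k₁/k₂)·C_A^1.5, so S₂/S₁ = (C_{A,2}/C_{A,1})^1.5.
= (1.23/4.77)^1.5 = (0.2579)^1.5 = 0.131.

0.131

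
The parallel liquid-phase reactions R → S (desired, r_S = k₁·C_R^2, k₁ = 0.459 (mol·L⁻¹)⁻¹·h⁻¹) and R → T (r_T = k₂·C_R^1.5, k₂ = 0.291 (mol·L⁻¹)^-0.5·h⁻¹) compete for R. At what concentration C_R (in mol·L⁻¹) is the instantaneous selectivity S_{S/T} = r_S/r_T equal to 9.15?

33.7 mol·L⁻¹

S_{S/T} = (k₁/k₂)·C_R^0.5 ⇒ C_R = (S·k₂/k₁)^(2).
= (9.15×0.291/0.459)^(2) = (5.801)^(2) = 33.7 mol·L⁻¹.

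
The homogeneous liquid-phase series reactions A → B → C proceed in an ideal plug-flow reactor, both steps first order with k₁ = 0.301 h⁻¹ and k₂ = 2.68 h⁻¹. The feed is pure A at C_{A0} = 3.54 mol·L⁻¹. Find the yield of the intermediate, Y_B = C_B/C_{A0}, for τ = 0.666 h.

Solving the coupled first-order balances gives C_B(τ) = [k₁/(k₂−k₁)]·C_{A0}·(e^(−k₁τ) − e^(−k₂τ)).
e^(−k₁τ) = e^(−0.301×0.666) = e^(−0.2005) = 0.8183; e^(−k₂τ) = e^(−1.785) = 0.1678.
C_B = 0.301×3.54/(2.68−0.301) × (0.8183−0.1678) = 0.4479×0.6505 = 0.2914 mol·L⁻¹.
Y_B = C_B/C_{A0} = 0.2914/3.54 = 0.0823.

0.0823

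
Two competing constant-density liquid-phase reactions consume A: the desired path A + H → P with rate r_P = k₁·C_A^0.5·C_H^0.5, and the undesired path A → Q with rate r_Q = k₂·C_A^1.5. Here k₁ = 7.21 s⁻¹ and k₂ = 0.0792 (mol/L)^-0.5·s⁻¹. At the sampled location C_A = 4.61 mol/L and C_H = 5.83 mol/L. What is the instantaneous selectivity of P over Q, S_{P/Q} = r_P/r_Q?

47.7

S_{P/Q} = r_P/r_Q = (k₁·C_A^0.5·C_H^0.5)/(k₂·C_A^1.5) = (k₁/k₂)·C_A⁻¹·C_H^0.5.
= (7.21×4.610^0.5×5.830^0.5) / (0.0792×4.610^1.5) = 37.38/0.7839 = 47.7.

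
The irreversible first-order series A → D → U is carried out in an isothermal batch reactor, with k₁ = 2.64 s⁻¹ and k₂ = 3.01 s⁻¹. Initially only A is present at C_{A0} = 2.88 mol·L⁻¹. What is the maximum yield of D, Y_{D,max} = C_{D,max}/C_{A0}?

0.344

At the optimum, C_{D,max}/C_{A0} = (k₁/k₂)^[k₂/(k₂−k₁)].
= (2.64/3.01)^(3.01/(3.01−2.64)) = (0.8771)^(8.135) = 0.3440.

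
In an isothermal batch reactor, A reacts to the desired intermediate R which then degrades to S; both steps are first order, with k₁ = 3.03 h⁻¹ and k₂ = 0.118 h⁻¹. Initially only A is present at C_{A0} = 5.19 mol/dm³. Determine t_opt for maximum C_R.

1.11 h

For first-order series the maximum of C_R occurs at t_opt = ln(k₂/k₁)/(k₂−k₁).
= ln(0.118/3.03)/(0.118−3.03) = ln(0.03894)/-2.912 = -3.246/-2.912 = 1.11 h.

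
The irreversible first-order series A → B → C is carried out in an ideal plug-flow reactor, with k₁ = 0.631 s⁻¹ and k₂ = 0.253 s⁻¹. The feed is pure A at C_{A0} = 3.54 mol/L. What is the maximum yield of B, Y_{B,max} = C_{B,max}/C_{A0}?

0.542

For a first-order series the maximum intermediate yield is C_{B,max}/C_{A0} = (k₁/k₂)^[k₂/(k₂−k₁)].
= (0.631/0.253)^(0.253/(0.253−0.631)) = (2.494)^(-0.6693) = 0.5424.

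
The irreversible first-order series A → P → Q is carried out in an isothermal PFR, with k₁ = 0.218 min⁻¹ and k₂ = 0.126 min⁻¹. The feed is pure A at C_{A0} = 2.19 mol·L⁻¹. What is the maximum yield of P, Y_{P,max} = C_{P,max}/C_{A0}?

For a first-order series the maximum intermediate yield is C_{P,max}/C_{A0} = (k₁/k₂)^[k₂/(k₂−k₁)].
= (0.218/0.126)^(0.126/(0.126−0.218)) = (1.730)^(-1.370) = 0.4720.

0.472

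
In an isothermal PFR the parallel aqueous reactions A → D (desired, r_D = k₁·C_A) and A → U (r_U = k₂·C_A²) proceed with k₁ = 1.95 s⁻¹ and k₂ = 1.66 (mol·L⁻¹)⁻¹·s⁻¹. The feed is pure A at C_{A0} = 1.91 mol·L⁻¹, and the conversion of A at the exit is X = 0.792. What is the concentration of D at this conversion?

0.792 mol·L⁻¹

C_A = C_{A0}(1−X) = 0.3973 mol·L⁻¹.
Along a PFR/batch, dC_D/dC_A = −r_D/(r_D+r_U) = −k₁/(k₁+k₂·C_A).
Integrating from C_{A0} to C_A: C_D = (1.95/1.66)·ln[(1.95+1.66·1.91)/(1.95+1.66·0.397)] = 1.175·ln(5.121/2.609) = 0.7919 mol·L⁻¹.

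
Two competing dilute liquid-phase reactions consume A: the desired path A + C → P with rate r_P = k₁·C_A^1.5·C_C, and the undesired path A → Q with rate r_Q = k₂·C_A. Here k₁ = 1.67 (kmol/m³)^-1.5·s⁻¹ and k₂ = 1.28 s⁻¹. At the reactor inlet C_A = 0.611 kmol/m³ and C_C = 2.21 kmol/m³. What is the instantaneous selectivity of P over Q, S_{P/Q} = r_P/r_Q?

2.25

S_{P/Q} = r_P/r_Q = (k₁·C_A^1.5·C_C)/(k₂·C_A) = (k₁/k₂)·C_A^0.5·C_C.
= (1.67×0.6110^1.5×2.210) / (1.28×0.6110) = 1.763/0.7821 = 2.25.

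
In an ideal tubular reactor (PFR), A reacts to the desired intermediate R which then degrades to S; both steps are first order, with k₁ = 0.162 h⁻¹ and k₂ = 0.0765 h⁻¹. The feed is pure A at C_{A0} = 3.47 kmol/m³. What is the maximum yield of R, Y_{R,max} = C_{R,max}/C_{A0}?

For a first-order series the maximum intermediate yield is C_{R,max}/C_{A0} = (k₁/k₂)^[k₂/(k₂−k₁)].
= (0.162/0.0765)^(0.0765/(0.0765−0.162)) = (2.118)^(-0.8947) = 0.5110.

0.511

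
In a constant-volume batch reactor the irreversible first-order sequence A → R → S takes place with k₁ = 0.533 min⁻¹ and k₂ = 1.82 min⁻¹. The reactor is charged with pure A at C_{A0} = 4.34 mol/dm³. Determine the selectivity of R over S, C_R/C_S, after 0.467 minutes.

The intermediate concentration in a first-order A→B→C sequence is C_R = k₁C_{A0}(e^(−k₁t) − e^(−k₂t))/(k₂−k₁).
e^(−k₁t) = e^(−0.533×0.467) = e^(−0.2489) = 0.7796; e^(−k₂t) = e^(−0.8499) = 0.4274.
C_R = 0.533×4.34/(1.82−0.533) × (0.7796−0.4274) = 1.797×0.3522 = 0.6331 mol/dm³.
C_A = C_{A0}e^(−k₁t) = 3.384 mol/dm³, so C_S = C_{A0}−C_A−C_R = 0.3233 mol/dm³; C_R/C_S = 1.96.

1.96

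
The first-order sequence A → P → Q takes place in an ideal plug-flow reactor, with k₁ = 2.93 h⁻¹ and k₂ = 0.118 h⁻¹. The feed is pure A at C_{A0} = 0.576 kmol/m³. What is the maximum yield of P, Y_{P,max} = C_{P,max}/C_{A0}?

0.874

Evaluating C_P at τ_opt = ln(k₂/k₁)/(k₂−k₁) gives C_{P,max}/C_{A0} = (k₁/k₂)^[k₂/(k₂−k₁)].
= (2.93/0.118)^(0.118/(0.118−2.93)) = (24.83)^(-0.04196) = 0.8739.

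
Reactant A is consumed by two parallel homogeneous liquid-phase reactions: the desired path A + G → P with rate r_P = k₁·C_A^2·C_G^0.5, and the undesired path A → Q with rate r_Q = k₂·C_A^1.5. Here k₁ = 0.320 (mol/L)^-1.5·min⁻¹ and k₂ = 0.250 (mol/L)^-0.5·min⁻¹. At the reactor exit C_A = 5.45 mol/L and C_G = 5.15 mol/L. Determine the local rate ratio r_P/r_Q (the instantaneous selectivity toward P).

6.78

S_{P/Q} = r_P/r_Q = (k₁·C_A^2·C_G^0.5)/(k₂·C_A^1.5) = (k₁/k₂)·C_A^0.5·C_G^0.5.
= (0.320×5.450^2×5.150^0.5) / (0.250×5.450^1.5) = 21.57/3.181 = 6.78.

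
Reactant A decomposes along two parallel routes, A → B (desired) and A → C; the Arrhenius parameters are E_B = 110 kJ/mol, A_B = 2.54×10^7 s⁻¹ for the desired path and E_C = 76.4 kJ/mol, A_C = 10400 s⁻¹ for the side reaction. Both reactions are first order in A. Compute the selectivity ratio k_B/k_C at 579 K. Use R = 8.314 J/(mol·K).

Since both paths have the same order in A, the concentration cancels and S_{B/C} = k_B/k_C = (A_B/A_C)·exp[(E_C−E_B)/(RT)].
(E_C−E_B)/(RT) = (76.4−110)×10³/(8.314×579) = -33600/4814 = -6.980.
k_B/k_C = (2.54×10^7/10400)·exp(-6.980) = 2442 × 9.304×10^-4 = 2.27.
Since E_B > E_C, raising the temperature improves selectivity toward B.

2.27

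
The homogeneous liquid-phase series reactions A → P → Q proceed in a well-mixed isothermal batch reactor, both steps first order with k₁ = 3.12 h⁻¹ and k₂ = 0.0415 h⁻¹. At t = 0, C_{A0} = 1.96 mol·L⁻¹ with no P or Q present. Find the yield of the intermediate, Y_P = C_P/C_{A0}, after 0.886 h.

0.913

Solving the coupled first-order balances gives C_P(t) = [k₁/(k₂−k₁)]·C_{A0}·(e^(−k₁t) − e^(−k₂t)).
e^(−k₁t) = e^(−3.12×0.886) = e^(−2.764) = 0.06302; e^(−k₂t) = e^(−0.03677) = 0.9639.
C_P = 3.12×1.96/(0.0415−3.12) × (0.06302−0.9639) = (-1.986)×(-0.9009) = 1.790 mol·L⁻¹.
Y_P = C_P/C_{A0} = 1.790/1.96 = 0.913.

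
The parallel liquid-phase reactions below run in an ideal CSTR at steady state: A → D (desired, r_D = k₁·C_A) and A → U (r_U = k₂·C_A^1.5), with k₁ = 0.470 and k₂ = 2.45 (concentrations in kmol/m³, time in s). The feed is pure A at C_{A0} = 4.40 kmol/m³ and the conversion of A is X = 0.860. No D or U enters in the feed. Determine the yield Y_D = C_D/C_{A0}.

Exit C_A = C_{A0}(1−X) = 4.40×0.140 = 0.6160 kmol/m³.
A CSTR operates uniformly at the exit composition, giving r_D = 0.2895 and r_U = 1.185 (each k·C_A^n at C_A = 0.6160).
Fraction of consumed A going to D: r_D/(r_D+r_U) = 0.1964.
C_D = 0.1964·C_{A0}·X = 0.1964×4.40×0.860 = 0.743 kmol/m³; Y_D = C_D/C_{A0} = 0.169.

0.169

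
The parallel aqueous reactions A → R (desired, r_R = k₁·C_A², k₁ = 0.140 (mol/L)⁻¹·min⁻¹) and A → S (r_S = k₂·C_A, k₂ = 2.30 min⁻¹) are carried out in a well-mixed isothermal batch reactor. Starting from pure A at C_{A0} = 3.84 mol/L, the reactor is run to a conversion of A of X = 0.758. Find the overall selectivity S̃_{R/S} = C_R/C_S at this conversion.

0.143

C_A = C_{A0}(1−X) = 0.9293 mol/L.
Along a PFR/batch, dC_S/dC_A = −r_S/(r_R+r_S) = −k₂/(k₂+k₁·C_A).
Integrating from C_{A0} to C_A: C_S = (2.30/0.140)·ln[(2.30+0.140·3.84)/(2.30+0.140·0.929)] = 16.43·ln(2.838/2.430) = 2.547 mol/L.
Then C_R = (C_{A0}−C_A) − C_S = 2.911 − 2.547 = 0.3639 mol/L.
S̃_{R/S} = C_R/C_S = 0.3639/2.547 = 0.143.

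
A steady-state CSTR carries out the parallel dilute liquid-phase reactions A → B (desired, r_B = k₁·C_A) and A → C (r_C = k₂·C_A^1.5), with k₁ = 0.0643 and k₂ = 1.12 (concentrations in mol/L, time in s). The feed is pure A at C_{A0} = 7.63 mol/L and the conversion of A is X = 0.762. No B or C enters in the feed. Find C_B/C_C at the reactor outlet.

Exit C_A = C_{A0}(1−X) = 7.63×0.238 = 1.816 mol/L.
In a CSTR the entire volume is at exit conditions, so r_B = 0.0643×1.816 = 0.1168 and r_C = 1.12×1.816^1.5 = 2.741.
Overall selectivity = C_B/C_C = r_Bτ/(r_Cτ) = r_B/r_C = 0.0426.

0.0426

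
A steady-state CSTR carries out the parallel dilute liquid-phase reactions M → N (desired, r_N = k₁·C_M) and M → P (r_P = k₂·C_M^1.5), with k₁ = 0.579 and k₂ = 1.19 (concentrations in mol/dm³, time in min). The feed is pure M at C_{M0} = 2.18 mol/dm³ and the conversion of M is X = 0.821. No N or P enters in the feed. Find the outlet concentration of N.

Exit C_M = C_{M0}(1−X) = 2.18×0.179 = 0.3902 mol/dm³.
A CSTR operates uniformly at the exit composition, giving r_N = 0.2259 and r_P = 0.2901 (each k·C_M^n at C_M = 0.3902).
Fraction of consumed M going to N: r_N/(r_N+r_P) = 0.4379.
C_N = 0.4379·C_{M0}·X = 0.4379×2.18×0.821 = 0.784 mol/dm³.

0.784 mol/dm³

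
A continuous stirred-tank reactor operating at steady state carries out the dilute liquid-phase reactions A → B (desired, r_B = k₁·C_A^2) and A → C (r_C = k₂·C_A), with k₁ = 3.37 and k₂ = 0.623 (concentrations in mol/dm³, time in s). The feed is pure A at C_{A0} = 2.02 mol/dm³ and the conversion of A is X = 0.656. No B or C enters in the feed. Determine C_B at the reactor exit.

1.05 mol/dm³

Exit C_A = C_{A0}(1−X) = 2.02×0.344 = 0.6949 mol/dm³.
In a CSTR the entire volume is at exit conditions, so r_B = 3.37×0.6949^2 = 1.627 and r_C = 0.623×0.6949 = 0.4329.
Fraction of consumed A going to B: r_B/(r_B+r_C) = 0.7899.
C_B = 0.7899·C_{A0}·X = 0.7899×2.02×0.656 = 1.05 mol/dm³.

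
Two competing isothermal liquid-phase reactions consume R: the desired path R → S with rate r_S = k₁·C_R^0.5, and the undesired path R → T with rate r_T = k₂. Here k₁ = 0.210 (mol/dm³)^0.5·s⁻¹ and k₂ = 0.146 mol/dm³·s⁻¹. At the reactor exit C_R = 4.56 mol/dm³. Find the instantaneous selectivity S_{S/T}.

3.07

S_{S/T} = r_S/r_T = (k₁·C_R^0.5)/(k₂) = (k₁/k₂)·C_R^0.5.
= (0.210×4.560^0.5) / (0.146) = 0.4484/0.1460 = 3.07.
Since the desired path is higher order in R, keeping C_R high (PFR or concentrated feed) favours S.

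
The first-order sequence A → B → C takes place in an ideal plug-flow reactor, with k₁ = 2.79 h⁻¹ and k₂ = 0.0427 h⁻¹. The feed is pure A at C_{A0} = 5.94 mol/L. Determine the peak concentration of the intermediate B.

At the optimum, C_{B,max}/C_{A0} = (k₁/k₂)^[k₂/(k₂−k₁)].
= (2.79/0.0427)^(0.0427/(0.0427−2.79)) = (65.34)^(-0.01554) = 0.9371.
C_{B,max} = 0.9371×5.94 = 5.57 mol/L.

5.57 mol/L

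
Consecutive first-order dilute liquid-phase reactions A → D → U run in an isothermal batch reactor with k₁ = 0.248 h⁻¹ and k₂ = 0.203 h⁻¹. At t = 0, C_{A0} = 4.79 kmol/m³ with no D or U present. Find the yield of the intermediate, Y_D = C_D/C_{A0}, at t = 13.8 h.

0.155

For first-order series with pure A initially, C_D(t) = k₁C_{A0}/(k₂−k₁)·(e^(−k₁t) − e^(−k₂t)).
e^(−k₁t) = e^(−0.248×13.8) = e^(−3.422) = 0.03263; e^(−k₂t) = e^(−2.801) = 0.06072.
C_D = 0.248×4.79/(0.203−0.248) × (0.03263−0.06072) = (-26.40)×(-0.02809) = 0.7416 kmol/m³.
Y_D = C_D/C_{A0} = 0.7416/4.79 = 0.155.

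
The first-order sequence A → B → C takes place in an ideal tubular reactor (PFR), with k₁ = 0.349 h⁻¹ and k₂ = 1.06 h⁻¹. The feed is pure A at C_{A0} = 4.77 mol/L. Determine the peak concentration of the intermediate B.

0.910 mol/L

Evaluating C_B at τ_opt = ln(k₂/k₁)/(k₂−k₁) gives C_{B,max}/C_{A0} = (k₁/k₂)^[k₂/(k₂−k₁)].
= (0.349/1.06)^(1.06/(1.06−0.349)) = (0.3292)^(1.491) = 0.1908.
C_{B,max} = 0.1908×4.77 = 0.910 mol/L.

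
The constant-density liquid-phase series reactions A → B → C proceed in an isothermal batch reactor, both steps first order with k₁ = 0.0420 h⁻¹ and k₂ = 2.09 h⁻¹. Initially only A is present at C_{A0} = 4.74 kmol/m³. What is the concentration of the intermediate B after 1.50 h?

0.0870 kmol/m³

The intermediate concentration in a first-order A→B→C sequence is C_B = k₁C_{A0}(e^(−k₁t) − e^(−k₂t))/(k₂−k₁).
e^(−k₁t) = e^(−0.0420×1.50) = e^(−0.06300) = 0.9389; e^(−k₂t) = e^(−3.135) = 0.04350.
C_B = 0.0420×4.74/(2.09−0.0420) × (0.9389−0.04350) = 0.09721×0.8954 = 0.08704 kmol/m³.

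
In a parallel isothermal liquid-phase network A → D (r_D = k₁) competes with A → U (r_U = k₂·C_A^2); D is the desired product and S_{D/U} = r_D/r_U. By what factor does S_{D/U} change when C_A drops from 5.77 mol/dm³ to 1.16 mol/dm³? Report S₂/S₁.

S_{D/U} = (k₁/k₂)·C_A^-2, so S₂/S₁ = (C_{A,2}/C_{A,1})^-2.
= (1.16/5.77)^(-2) = (0.2010)^(-2) = 24.7.

24.7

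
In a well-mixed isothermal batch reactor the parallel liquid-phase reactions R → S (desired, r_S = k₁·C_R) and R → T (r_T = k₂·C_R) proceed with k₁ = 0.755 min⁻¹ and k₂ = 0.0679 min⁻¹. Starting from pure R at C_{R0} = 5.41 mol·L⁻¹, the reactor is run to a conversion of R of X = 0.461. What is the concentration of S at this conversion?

C_R = C_{R0}(1−X) = 2.916 mol·L⁻¹.
Both paths are first order in R, so the instantaneous fraction to S is constant: dC_S/d(−C_R) = k₁/(k₁+k₂) = 0.9175.
C_S = 0.9175·(C_{R0}−C_R) = 0.9175×2.494 = 2.29 mol·L⁻¹.

2.29 mol·L⁻¹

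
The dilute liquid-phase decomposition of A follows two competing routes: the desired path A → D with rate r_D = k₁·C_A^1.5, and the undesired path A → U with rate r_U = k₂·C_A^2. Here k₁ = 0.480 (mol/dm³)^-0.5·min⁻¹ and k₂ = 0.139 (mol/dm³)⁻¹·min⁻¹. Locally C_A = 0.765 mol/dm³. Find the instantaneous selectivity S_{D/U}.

3.95

S_{D/U} = r_D/r_U = (k₁·C_A^1.5)/(k₂·C_A^2) = (k₁/k₂)·C_A^-0.5.
= (0.480×0.7650^1.5) / (0.139×0.7650^2) = 0.3212/0.08135 = 3.95.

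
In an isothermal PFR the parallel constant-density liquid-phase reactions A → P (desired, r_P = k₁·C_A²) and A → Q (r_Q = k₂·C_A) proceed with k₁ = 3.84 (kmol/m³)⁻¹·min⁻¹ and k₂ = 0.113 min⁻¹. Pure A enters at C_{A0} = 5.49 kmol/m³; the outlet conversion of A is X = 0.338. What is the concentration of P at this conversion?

C_A = C_{A0}(1−X) = 3.634 kmol/m³.
Along a PFR/batch, dC_Q/dC_A = −r_Q/(r_P+r_Q) = −k₂/(k₂+k₁·C_A).
Integrating from C_{A0} to C_A: C_Q = (0.113/3.84)·ln[(0.113+3.84·5.49)/(0.113+3.84·3.63)] = 0.02943·ln(21.19/14.07) = 0.01206 kmol/m³.
Then C_P = (C_{A0}−C_A) − C_Q = 1.856 − 0.01206 = 1.844 kmol/m³.

1.84 kmol/m³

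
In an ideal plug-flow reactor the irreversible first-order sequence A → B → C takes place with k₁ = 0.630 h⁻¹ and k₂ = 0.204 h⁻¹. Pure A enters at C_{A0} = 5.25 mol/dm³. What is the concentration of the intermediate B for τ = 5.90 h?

The intermediate concentration in a first-order A→B→C sequence is C_B = k₁C_{A0}(e^(−k₁τ) − e^(−k₂τ))/(k₂−k₁).
e^(−k₁τ) = e^(−0.630×5.90) = e^(−3.717) = 0.02431; e^(−k₂τ) = e^(−1.204) = 0.3001.
C_B = 0.630×5.25/(0.204−0.630) × (0.02431−0.3001) = (-7.764)×(-0.2758) = 2.141 mol/dm³.

2.14 mol/dm³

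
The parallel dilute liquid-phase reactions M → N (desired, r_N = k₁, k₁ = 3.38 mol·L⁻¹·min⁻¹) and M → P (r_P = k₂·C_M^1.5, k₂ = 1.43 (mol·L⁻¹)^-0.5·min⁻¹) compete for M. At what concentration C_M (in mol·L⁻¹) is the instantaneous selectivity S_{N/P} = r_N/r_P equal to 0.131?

6.88 mol·L⁻¹

S_{N/P} = (k₁/k₂)·C_M^-1.5 ⇒ C_M = (S·k₂/k₁)^(1/(-1.5)).
= (0.131×1.43/3.38)^(-0.6667) = (0.05542)^(-0.6667) = 6.88 mol·L⁻¹.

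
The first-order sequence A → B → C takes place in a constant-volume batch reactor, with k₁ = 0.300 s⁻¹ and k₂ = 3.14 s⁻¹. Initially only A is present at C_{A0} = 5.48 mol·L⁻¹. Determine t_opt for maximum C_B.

Setting dC_B/dt = 0 gives t_opt = ln(k₂/k₁)/(k₂−k₁).
= ln(3.14/0.300)/(3.14−0.300) = ln(10.47)/2.840 = 2.348/2.840 = 0.827 s.

0.827 s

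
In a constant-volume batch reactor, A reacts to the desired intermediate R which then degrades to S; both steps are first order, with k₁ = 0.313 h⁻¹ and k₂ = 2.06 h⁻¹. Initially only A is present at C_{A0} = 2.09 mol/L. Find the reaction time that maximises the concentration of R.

The intermediate peaks when r₁ = r₂, i.e. k₁e^(−k₁t) = k₂e^(−k₂t), giving t_opt = ln(k₂/k₁)/(k₂−k₁).
= ln(2.06/0.313)/(2.06−0.313) = ln(6.581)/1.747 = 1.884/1.747 = 1.08 h.

1.08 h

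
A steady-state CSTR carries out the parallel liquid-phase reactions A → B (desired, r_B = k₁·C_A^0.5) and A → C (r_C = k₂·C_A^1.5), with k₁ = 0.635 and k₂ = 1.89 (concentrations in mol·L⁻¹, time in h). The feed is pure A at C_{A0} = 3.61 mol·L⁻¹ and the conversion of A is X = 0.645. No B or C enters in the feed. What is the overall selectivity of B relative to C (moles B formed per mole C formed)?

Exit C_A = C_{A0}(1−X) = 3.61×0.355 = 1.282 mol·L⁻¹.
In a CSTR the entire volume is at exit conditions, so r_B = 0.635×1.282^0.5 = 0.7189 and r_C = 1.89×1.282^1.5 = 2.742.
Overall selectivity = C_B/C_C = r_Bτ/(r_Cτ) = r_B/r_C = 0.262.

0.262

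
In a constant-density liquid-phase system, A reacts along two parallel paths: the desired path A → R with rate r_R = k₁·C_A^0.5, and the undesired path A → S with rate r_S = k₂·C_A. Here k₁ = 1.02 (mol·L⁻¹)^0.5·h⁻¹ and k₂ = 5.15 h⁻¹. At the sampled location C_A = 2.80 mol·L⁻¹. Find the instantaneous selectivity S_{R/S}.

0.118

S_{R/S} = r_R/r_S = (k₁·C_A^0.5)/(k₂·C_A) = (k₁/k₂)·C_A^-0.5.
= (1.02×2.800^0.5) / (5.15×2.800) = 1.707/14.42 = 0.118.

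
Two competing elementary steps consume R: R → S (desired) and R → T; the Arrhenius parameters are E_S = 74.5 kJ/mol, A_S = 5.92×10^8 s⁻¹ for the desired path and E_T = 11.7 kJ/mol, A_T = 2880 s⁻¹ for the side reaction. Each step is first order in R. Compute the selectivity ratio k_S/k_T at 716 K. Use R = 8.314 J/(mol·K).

5.39

Since both paths have the same order in R, the concentration cancels and S_{S/T} = k_S/k_T = (A_S/A_T)·exp[(E_T−E_S)/(RT)].
(E_T−E_S)/(RT) = (11.7−74.5)×10³/(8.314×716) = -62800/5953 = -10.55.
k_S/k_T = (5.92×10^8/2880)·exp(-10.55) = 2.056×10^5 × 2.620×10^-5 = 5.39.
Since E_S > E_T, raising the temperature improves selectivity toward S.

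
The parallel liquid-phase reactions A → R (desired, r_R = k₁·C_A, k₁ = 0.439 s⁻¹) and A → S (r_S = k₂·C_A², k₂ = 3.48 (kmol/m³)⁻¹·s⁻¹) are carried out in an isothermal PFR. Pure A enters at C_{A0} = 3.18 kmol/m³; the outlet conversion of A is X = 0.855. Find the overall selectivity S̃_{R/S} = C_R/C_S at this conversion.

0.0872

C_A = C_{A0}(1−X) = 0.4611 kmol/m³.
Along a PFR/batch, dC_R/dC_A = −r_R/(r_R+r_S) = −k₁/(k₁+k₂·C_A).
Integrating from C_{A0} to C_A: C_R = (0.439/3.48)·ln[(0.439+3.48·3.18)/(0.439+3.48·0.461)] = 0.1261·ln(11.51/2.044) = 0.2180 kmol/m³.
C_S = (C_{A0}−C_A)−C_R = 2.501 kmol/m³; S̃_{R/S} = 0.2180/2.501 = 0.0872.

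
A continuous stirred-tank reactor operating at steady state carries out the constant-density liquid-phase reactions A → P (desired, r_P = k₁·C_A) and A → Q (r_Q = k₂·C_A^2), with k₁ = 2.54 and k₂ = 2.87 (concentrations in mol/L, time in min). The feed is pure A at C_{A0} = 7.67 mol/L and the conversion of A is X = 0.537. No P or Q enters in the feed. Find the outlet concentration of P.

0.822 mol/L

Exit C_A = C_{A0}(1−X) = 7.67×0.463 = 3.551 mol/L.
In a CSTR the entire volume is at exit conditions, so r_P = 2.54×3.551 = 9.020 and r_Q = 2.87×3.551^2 = 36.19.
Fraction of consumed A going to P: r_P/(r_P+r_Q) = 0.1995.
C_P = 0.1995·C_{A0}·X = 0.1995×7.67×0.537 = 0.822 mol/L.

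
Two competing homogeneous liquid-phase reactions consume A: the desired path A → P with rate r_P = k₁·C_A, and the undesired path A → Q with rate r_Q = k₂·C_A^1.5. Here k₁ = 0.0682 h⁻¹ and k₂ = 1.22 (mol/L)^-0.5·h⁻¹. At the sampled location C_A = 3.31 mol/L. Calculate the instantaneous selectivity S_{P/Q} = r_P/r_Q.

0.0307

S_{P/Q} = r_P/r_Q = (k₁·C_A)/(k₂·C_A^1.5) = (k₁/k₂)·C_A^-0.5.
= (0.0682×3.310) / (1.22×3.310^1.5) = 0.2257/7.347 = 0.0307.
The undesired path is higher order in A, so low C_A (CSTR or dilute feed) favours P.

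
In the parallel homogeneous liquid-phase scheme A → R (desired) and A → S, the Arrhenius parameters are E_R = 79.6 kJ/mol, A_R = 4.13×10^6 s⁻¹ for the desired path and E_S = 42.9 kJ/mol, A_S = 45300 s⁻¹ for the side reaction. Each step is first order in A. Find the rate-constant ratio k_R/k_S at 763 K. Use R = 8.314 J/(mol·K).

0.280

k_R/k_S = (A_R/A_S)·exp[−(E_R−E_S)/(RT)] = (A_R/A_S)·exp[(E_S−E_R)/(RT)].
(E_S−E_R)/(RT) = (42.9−79.6)×10³/(8.314×763) = -36700/6344 = -5.785.
k_R/k_S = (4.13×10^6/45300)·exp(-5.785) = 91.17 × 0.003072 = 0.280.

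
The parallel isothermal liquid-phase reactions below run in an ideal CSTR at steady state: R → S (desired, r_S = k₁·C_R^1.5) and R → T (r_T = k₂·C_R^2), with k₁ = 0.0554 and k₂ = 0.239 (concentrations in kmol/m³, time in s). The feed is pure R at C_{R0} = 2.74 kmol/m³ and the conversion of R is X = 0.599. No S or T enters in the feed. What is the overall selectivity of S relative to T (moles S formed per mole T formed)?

0.221

Exit C_R = C_{R0}(1−X) = 2.74×0.401 = 1.099 kmol/m³.
A CSTR operates uniformly at the exit composition, giving r_S = 0.06380 and r_T = 0.2885 (each k·C_R^n at C_R = 1.099).
Overall selectivity = C_S/C_T = r_Sτ/(r_Tτ) = r_S/r_T = 0.221.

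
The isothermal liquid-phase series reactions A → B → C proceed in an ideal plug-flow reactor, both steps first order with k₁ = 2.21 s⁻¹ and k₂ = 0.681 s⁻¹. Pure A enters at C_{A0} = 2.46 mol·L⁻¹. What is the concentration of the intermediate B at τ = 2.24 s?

The intermediate concentration in a first-order A→B→C sequence is C_B = k₁C_{A0}(e^(−k₁τ) − e^(−k₂τ))/(k₂−k₁).
e^(−k₁τ) = e^(−2.21×2.24) = e^(−4.950) = 0.007081; e^(−k₂τ) = e^(−1.525) = 0.2175.
C_B = 2.21×2.46/(0.681−2.21) × (0.007081−0.2175) = (-3.556)×(-0.2104) = 0.7483 mol·L⁻¹.

0.748 mol·L⁻¹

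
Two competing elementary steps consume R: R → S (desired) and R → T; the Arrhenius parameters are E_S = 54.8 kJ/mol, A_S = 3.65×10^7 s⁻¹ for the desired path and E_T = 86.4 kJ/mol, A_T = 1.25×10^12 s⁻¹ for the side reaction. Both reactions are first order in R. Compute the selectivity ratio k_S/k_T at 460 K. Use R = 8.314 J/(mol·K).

With equal orders, S_{S/T} = k_S/k_T = (A_S/A_T)·exp[(E_T−E_S)/(RT)].
(E_T−E_S)/(RT) = (86.4−54.8)×10³/(8.314×460) = 31600/3824 = 8.263.
k_S/k_T = (3.65×10^7/1.25×10^12)·exp(8.263) = 2.920×10^-5 × 3876 = 0.113.

0.113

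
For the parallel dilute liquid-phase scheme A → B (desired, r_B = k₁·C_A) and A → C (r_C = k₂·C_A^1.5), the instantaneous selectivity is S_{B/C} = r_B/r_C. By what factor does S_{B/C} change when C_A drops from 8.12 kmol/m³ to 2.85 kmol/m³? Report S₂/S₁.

1.69

S_{B/C} = (k₁/k₂)·C_A^-0.5, so S₂/S₁ = (C_{A,2}/C_{A,1})^-0.5.
= (2.85/8.12)^(-0.5) = (0.3510)^(-0.5) = 1.69.
Selectivity toward B rises as C_A falls — low-concentration operation is favoured.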